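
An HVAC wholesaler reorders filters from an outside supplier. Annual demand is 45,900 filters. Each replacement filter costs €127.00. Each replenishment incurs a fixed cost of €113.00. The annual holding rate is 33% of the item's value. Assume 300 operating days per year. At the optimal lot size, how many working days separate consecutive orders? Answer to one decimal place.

T ≈ 3.3 days

Holding cost H = 0.33 × €127.00 = €41.9100 per unit per year.
EOQ = √(2DS/H) = √(2 × 45,900 × 113 / 41.91) ≈ 497.51.
Cycle time = Q*/D × 300 = 497.51 / 45,900 × 300 ≈ 3.252 days.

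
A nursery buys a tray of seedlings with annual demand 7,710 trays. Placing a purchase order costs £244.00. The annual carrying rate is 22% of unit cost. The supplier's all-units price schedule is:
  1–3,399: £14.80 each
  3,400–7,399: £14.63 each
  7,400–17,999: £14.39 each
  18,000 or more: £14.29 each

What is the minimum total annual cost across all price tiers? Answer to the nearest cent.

Holding cost per unit per year at price C is H = 0.22·C.
For each price level, check whether its EOQ is feasible; otherwise the best quantity at that price is the breakpoint.
EOQ at £14.80 = 1075.0 (feasible in tier 1): TC = 7,710×£14.80 + (7,710/1075.0)×244 + (1075.0/2)×0.22×£14.80 = £117,608.09.
EOQ at £14.63 = 1081.2 < 3400, so use break Q=3400: TC = 7,710×£14.63 + (7,710/3400.0)×244 + (3400.0/2)×0.22×£14.63 = £118,822.23.
EOQ at £14.39 = 1090.2 < 7400, so use break Q=7400: TC = 7,710×£14.39 + (7,710/7400.0)×244 + (7400.0/2)×0.22×£14.39 = £122,914.58.
EOQ at £14.29 = 1094.0 < 18000, so use break Q=18000: TC = 7,710×£14.29 + (7,710/18000.0)×244 + (18000.0/2)×0.22×£14.29 = £138,574.61.
Lowest total cost among the candidates is at Q = 1075.0.

TC* ≈ £117,608.09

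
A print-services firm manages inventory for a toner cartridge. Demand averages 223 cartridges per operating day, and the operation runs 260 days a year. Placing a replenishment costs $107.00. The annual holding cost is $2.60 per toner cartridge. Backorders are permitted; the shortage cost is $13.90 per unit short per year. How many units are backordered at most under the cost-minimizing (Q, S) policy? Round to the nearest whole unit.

S* ≈ 375 cartridges

Annual demand D = 223 × 260 = 57,980.
With planned backorders, Q* = √(2DS/H) · √((H+B)/B).
√(2DS/H) = √(2 × 57,980 × 107 / 2.6) = 2184.537.
√((H+B)/B) = √((2.6+13.9)/13.9) = 1.0895.
Q* ≈ 2380.093.
S* = Q* · H/(H+B) = 2380.093 × 2.6/16.5 ≈ 375.045.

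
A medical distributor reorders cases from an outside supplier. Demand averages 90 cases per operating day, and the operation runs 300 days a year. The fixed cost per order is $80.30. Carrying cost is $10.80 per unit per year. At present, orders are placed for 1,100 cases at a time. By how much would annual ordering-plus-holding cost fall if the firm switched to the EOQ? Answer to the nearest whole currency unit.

Extra cost ≈ $1,068 per year

Annual demand D = 90 × 300 = 27,000.
EOQ = √(2DS/H) = √(2 × 27,000 × 80.3 / 10.8) ≈ 633.64.
Cost at Q* = (D/Q*)S + (Q*/2)H = √(2DSH) ≈ $6,843.31.
Cost at Q = 1,100: (27,000/1,100)×80.3 + (1,100/2)×10.8 = $1,971.00 + $5,940.00 = $7,911.00.
Excess = $7,911.00 − $6,843.31 = $1,067.69.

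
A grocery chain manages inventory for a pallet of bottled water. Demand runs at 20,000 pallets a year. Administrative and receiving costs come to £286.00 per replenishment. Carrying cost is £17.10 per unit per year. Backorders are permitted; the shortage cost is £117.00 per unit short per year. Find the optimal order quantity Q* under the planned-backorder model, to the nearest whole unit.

With planned backorders, Q* = √(2DS/H) · √((H+B)/B).
√(2DS/H) = √(2 × 20,000 × 286 / 17.1) = 817.928.
√((H+B)/B) = √((17.1+117)/117) = 1.0706.
Q* ≈ 875.662.

Q* ≈ 876 pallets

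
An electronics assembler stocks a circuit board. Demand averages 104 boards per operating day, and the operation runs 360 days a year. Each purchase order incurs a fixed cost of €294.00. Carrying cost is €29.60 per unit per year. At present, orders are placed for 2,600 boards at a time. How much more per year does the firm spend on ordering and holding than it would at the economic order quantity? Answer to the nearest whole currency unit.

Extra cost ≈ €17,186 per year

Annual demand D = 104 × 360 = 37,440.
EOQ = √(2DS/H) = √(2 × 37,440 × 294 / 29.6) ≈ 862.40.
Cost at Q* = (D/Q*)S + (Q*/2)H = √(2DSH) ≈ €25,527.16.
Cost at Q = 2,600: (37,440/2,600)×294 + (2,600/2)×29.6 = €4,233.60 + €38,480.00 = €42,713.60.
Excess = €42,713.60 − €25,527.16 = €17,186.44.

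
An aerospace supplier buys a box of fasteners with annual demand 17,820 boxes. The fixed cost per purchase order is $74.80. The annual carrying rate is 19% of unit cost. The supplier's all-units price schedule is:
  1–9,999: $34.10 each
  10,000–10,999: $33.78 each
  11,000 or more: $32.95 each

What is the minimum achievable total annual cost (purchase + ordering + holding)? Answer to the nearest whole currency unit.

TC* ≈ $611,818

Holding cost per unit per year at price C is H = 0.19·C.
Candidates are each tier's EOQ (if it falls in that tier) and each price-break quantity.
EOQ at $34.10 = 641.5 (feasible in tier 1): TC = 17,820×$34.10 + (17,820/641.5)×74.8 + (641.5/2)×0.19×$34.10 = $611,817.98.
EOQ at $33.78 = 644.5 < 10000, so use break Q=10000: TC = 17,820×$33.78 + (17,820/10000.0)×74.8 + (10000.0/2)×0.19×$33.78 = $634,183.89.
EOQ at $32.95 = 652.6 < 11000, so use break Q=11000: TC = 17,820×$32.95 + (17,820/11000.0)×74.8 + (11000.0/2)×0.19×$32.95 = $621,722.93.
Lowest total cost among the candidates is at Q = 641.5.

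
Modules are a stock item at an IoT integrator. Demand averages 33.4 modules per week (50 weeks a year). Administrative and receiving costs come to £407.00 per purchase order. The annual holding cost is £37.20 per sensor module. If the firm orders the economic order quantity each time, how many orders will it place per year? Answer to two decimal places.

Annual demand D = 33.4 × 50 = 1,670.
EOQ = √(2DS/H) = √(2 × 1,670 × 407 / 37.2) ≈ 191.16.
Orders per year = D / Q* = 1,670 / 191.16 ≈ 8.736.

N ≈ 8.74 orders per year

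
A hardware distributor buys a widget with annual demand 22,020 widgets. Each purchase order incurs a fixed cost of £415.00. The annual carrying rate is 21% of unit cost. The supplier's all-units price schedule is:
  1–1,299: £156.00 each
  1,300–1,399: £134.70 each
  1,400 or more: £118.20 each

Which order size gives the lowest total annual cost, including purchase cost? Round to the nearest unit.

Holding cost per unit per year at price C is H = 0.21·C.
Candidates are each tier's EOQ (if it falls in that tier) and each price-break quantity.
EOQ at £156.00 = 746.9 (feasible in tier 1): TC = 22,020×£156.00 + (22,020/746.9)×415 + (746.9/2)×0.21×£156.00 = £3,459,589.19.
EOQ at £134.70 = 803.8 < 1300, so use break Q=1300: TC = 22,020×£134.70 + (22,020/1300.0)×415 + (1300.0/2)×0.21×£134.70 = £2,991,510.01.
EOQ at £118.20 = 858.1 < 1400, so use break Q=1400: TC = 22,020×£118.20 + (22,020/1400.0)×415 + (1400.0/2)×0.21×£118.20 = £2,626,666.76.
Lowest total cost is £2,626,666.76 at Q = 1400.0.

Q* ≈ 1,400 widgets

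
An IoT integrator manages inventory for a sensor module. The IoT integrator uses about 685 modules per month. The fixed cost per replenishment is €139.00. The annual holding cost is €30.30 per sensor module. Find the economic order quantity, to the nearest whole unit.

Q* ≈ 275 modules

Annual demand D = 685 × 12 = 8,220.
EOQ = √(2DS / H) = √(2 × 8,220 × 139 / 30.3).
= √(2,285,160 / 30.3) = √75,417.8218 ≈ 274.623.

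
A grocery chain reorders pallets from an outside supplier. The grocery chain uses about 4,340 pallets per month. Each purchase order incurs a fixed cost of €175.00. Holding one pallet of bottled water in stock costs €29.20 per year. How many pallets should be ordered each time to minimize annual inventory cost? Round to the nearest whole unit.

Annual demand D = 4,340 × 12 = 52,080.
EOQ = √(2DS / H) = √(2 × 52,080 × 175 / 29.2).
= √(18,228,000 / 29.2) = √624,246.5753 ≈ 790.093.

Q* ≈ 790 pallets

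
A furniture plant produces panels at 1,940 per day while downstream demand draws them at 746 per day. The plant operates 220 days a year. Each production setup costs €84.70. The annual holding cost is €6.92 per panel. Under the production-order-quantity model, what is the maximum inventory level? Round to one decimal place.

I_max ≈ 1,572.5 panels

Annual demand D = 746 × 220 = 164,120.
Production build-up factor (1 − d/p) = 1 − 746/1,940 = 0.6155.
Q* = √(2DS / (H(1 − d/p))) = √(2 × 164,120 × 84.7 / (6.92 × 0.6155)).
= √(27,801,928 / 4.259) ≈ 2554.954.
Maximum inventory = Q*(1 − d/p) = 2554.954 × 0.6155 ≈ 1572.482.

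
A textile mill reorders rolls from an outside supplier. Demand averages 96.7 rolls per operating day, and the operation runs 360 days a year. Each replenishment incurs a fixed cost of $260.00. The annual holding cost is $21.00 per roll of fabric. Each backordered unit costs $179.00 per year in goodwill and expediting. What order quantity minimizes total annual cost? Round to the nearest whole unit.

Annual demand D = 96.7 × 360 = 34,812.
With planned backorders, Q* = √(2DS/H) · √((H+B)/B).
√(2DS/H) = √(2 × 34,812 × 260 / 21) = 928.446.
√((H+B)/B) = √((21+179)/179) = 1.0570.
Q* ≈ 981.398.

Q* ≈ 981 rolls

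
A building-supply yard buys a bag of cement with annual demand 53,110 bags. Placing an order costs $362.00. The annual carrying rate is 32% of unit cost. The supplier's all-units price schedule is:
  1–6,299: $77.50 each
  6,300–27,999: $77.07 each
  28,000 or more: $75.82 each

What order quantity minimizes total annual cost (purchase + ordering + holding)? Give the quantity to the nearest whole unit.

Q* ≈ 1,245 bags

Holding cost per unit per year at price C is H = 0.32·C.
Candidates are each tier's EOQ (if it falls in that tier) and each price-break quantity.
EOQ at $77.50 = 1245.2 (feasible in tier 1): TC = 53,110×$77.50 + (53,110/1245.2)×362 + (1245.2/2)×0.32×$77.50 = $4,146,905.43.
EOQ at $77.07 = 1248.6 < 6300, so use break Q=6300: TC = 53,110×$77.07 + (53,110/6300.0)×362 + (6300.0/2)×0.32×$77.07 = $4,173,925.98.
EOQ at $75.82 = 1258.9 < 28000, so use break Q=28000: TC = 53,110×$75.82 + (53,110/28000.0)×362 + (28000.0/2)×0.32×$75.82 = $4,367,160.44.
Lowest total cost is $4,146,905.43 at Q = 1245.2.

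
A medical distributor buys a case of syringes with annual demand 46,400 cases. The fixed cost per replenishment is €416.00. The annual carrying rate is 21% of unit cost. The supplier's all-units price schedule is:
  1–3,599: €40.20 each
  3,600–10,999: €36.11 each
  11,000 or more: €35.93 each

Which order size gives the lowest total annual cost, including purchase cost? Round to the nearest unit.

Q* ≈ 3,600 cases

Holding cost per unit per year at price C is H = 0.21·C.
Candidates are each tier's EOQ (if it falls in that tier) and each price-break quantity.
EOQ at €40.20 = 2138.4 (feasible in tier 1): TC = 46,400×€40.20 + (46,400/2138.4)×416 + (2138.4/2)×0.21×€40.20 = €1,883,332.75.
EOQ at €36.11 = 2256.3 < 3600, so use break Q=3600: TC = 46,400×€36.11 + (46,400/3600.0)×416 + (3600.0/2)×0.21×€36.11 = €1,694,515.36.
EOQ at €35.93 = 2261.9 < 11000, so use break Q=11000: TC = 46,400×€35.93 + (46,400/11000.0)×416 + (11000.0/2)×0.21×€35.93 = €1,710,405.91.
Lowest total cost is €1,694,515.36 at Q = 3600.0.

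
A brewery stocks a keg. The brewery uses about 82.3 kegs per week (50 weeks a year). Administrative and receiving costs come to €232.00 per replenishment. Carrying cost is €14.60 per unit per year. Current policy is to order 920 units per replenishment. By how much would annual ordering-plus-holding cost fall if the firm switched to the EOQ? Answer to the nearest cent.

Extra cost ≈ €2,473.86 per year

Annual demand D = 82.3 × 50 = 4,115.
EOQ = √(2DS/H) = √(2 × 4,115 × 232 / 14.6) ≈ 361.63.
Cost at Q* = (D/Q*)S + (Q*/2)H = √(2DSH) ≈ €5,279.83.
Cost at Q = 920: (4,115/920)×232 + (920/2)×14.6 = €1,037.70 + €6,716.00 = €7,753.70.
Excess = €7,753.70 − €5,279.83 = €2,473.86.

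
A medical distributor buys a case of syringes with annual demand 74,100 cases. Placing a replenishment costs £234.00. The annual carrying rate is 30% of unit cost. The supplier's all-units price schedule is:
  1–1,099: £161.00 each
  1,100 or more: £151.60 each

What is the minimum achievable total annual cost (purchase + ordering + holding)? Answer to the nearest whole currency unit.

TC* ≈ £11,274,337

Holding cost per unit per year at price C is H = 0.30·C.
For each price level, check whether its EOQ is feasible; otherwise the best quantity at that price is the breakpoint.
EOQ at £161.00 = 847.3 (feasible in tier 1): TC = 74,100×£161.00 + (74,100/847.3)×234 + (847.3/2)×0.30×£161.00 = £11,971,026.59.
EOQ at £151.60 = 873.2 < 1100, so use break Q=1100: TC = 74,100×£151.60 + (74,100/1100.0)×234 + (1100.0/2)×0.30×£151.60 = £11,274,337.09.
Lowest total cost among the candidates is at Q = 1100.0.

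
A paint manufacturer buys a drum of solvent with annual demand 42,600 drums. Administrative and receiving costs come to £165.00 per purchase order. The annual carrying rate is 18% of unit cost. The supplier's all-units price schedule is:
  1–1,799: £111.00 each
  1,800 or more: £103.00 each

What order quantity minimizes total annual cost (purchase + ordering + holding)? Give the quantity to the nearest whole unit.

Q* ≈ 1,800 drums

Holding cost per unit per year at price C is H = 0.18·C.
For each price level, check whether its EOQ is feasible; otherwise the best quantity at that price is the breakpoint.
EOQ at £111.00 = 838.8 (feasible in tier 1): TC = 42,600×£111.00 + (42,600/838.8)×165 + (838.8/2)×0.18×£111.00 = £4,745,359.44.
EOQ at £103.00 = 870.8 < 1800, so use break Q=1800: TC = 42,600×£103.00 + (42,600/1800.0)×165 + (1800.0/2)×0.18×£103.00 = £4,408,391.00.
Lowest total cost is £4,408,391.00 at Q = 1800.0.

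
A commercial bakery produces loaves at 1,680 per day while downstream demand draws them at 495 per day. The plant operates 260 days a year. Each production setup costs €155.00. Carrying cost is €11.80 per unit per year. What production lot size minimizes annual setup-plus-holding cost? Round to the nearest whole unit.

Annual demand D = 495 × 260 = 128,700.
Production build-up factor (1 − d/p) = 1 − 495/1,680 = 0.7054.
Q* = √(2DS / (H(1 − d/p))) = √(2 × 128,700 × 155 / (11.8 × 0.7054)).
= √(39,897,000 / 8.3232) ≈ 2189.397.

Q* ≈ 2,189 loaves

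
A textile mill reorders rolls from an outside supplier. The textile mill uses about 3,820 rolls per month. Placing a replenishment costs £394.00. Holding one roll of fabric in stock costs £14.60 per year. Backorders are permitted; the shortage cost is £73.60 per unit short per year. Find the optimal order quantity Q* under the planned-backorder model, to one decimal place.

Annual demand D = 3,820 × 12 = 45,840.
With planned backorders, Q* = √(2DS/H) · √((H+B)/B).
√(2DS/H) = √(2 × 45,840 × 394 / 14.6) = 1572.929.
√((H+B)/B) = √((14.6+73.6)/73.6) = 1.0947.
Q* ≈ 1721.886.

Q* ≈ 1,721.9 rolls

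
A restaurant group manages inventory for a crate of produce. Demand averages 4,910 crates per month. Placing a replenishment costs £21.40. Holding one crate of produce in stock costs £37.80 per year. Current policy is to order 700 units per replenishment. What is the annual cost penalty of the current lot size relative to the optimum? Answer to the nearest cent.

Extra cost ≈ £5,267.91 per year

Annual demand D = 4,910 × 12 = 58,920.
EOQ = √(2DS/H) = √(2 × 58,920 × 21.4 / 37.8) ≈ 258.29.
Cost at Q* = (D/Q*)S + (Q*/2)H = √(2DSH) ≈ £9,763.36.
Cost at Q = 700: (58,920/700)×21.4 + (700/2)×37.8 = £1,801.27 + £13,230.00 = £15,031.27.
Excess = £15,031.27 − £9,763.36 = £5,267.91.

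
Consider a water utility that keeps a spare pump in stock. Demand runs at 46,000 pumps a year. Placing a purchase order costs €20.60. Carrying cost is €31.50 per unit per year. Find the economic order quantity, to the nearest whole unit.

Q* ≈ 245 pumps

EOQ = √(2DS / H) = √(2 × 46,000 × 20.6 / 31.5).
= √(1,895,200 / 31.5) = √60,165.0794 ≈ 245.286.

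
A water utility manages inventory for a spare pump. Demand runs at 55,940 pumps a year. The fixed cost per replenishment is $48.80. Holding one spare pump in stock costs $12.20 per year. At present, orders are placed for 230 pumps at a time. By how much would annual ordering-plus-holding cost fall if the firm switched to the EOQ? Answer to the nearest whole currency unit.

EOQ = √(2DS/H) = √(2 × 55,940 × 48.8 / 12.2) ≈ 668.97.
Cost at Q* = (D/Q*)S + (Q*/2)H = √(2DSH) ≈ $8,161.43.
Cost at Q = 230: (55,940/230)×48.8 + (230/2)×12.2 = $11,869.01 + $1,403.00 = $13,272.01.
Excess = $13,272.01 − $8,161.43 = $5,110.58.

Extra cost ≈ $5,111 per year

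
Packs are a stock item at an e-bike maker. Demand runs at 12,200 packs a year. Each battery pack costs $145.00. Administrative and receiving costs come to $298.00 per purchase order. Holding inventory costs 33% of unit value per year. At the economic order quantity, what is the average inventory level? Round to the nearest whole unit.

Average inventory ≈ 195 packs

Holding cost H = 0.33 × $145.00 = $47.8500 per unit per year.
EOQ = √(2DS/H) = √(2 × 12,200 × 298 / 47.85) ≈ 389.82.
Average inventory = Q*/2 ≈ 389.82 / 2 = 194.909.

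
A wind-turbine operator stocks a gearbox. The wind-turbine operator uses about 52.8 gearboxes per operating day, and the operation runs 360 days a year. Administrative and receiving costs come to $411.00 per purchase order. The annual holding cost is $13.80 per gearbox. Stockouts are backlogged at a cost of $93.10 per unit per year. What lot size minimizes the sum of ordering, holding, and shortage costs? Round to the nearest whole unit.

Annual demand D = 52.8 × 360 = 19,008.
With planned backorders, Q* = √(2DS/H) · √((H+B)/B).
√(2DS/H) = √(2 × 19,008 × 411 / 13.8) = 1064.056.
√((H+B)/B) = √((13.8+93.1)/93.1) = 1.0716.
Q* ≈ 1140.194.

Q* ≈ 1,140 gearboxes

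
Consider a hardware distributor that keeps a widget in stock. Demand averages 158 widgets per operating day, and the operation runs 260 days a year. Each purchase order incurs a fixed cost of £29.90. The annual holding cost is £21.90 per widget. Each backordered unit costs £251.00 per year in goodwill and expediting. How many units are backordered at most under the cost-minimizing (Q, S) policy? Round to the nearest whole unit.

Annual demand D = 158 × 260 = 41,080.
With planned backorders, Q* = √(2DS/H) · √((H+B)/B).
√(2DS/H) = √(2 × 41,080 × 29.9 / 21.9) = 334.922.
√((H+B)/B) = √((21.9+251)/251) = 1.0427.
Q* ≈ 349.228.
S* = Q* · H/(H+B) = 349.228 × 21.9/272.9 ≈ 28.025.

S* ≈ 28 widgets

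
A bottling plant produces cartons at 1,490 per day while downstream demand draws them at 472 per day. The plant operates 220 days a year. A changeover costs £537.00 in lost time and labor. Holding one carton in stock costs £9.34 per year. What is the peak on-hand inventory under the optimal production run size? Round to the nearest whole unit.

I_max ≈ 2,856 cartons

Annual demand D = 472 × 220 = 103,840.
Production build-up factor (1 − d/p) = 1 − 472/1,490 = 0.6832.
Q* = √(2DS / (H(1 − d/p))) = √(2 × 103,840 × 537 / (9.34 × 0.6832)).
= √(111,524,160 / 6.3813) ≈ 4180.520.
Maximum inventory = Q*(1 − d/p) = 4180.520 × 0.6832 ≈ 2856.221.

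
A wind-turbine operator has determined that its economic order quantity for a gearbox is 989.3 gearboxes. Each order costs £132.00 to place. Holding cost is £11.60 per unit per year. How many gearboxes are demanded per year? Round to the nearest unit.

Squaring Q* = √(2DS/H) gives Q*² = 2DS/H.
From Q* = √(2DS/H): D = Q*²H / (2S) = 989.3² × 11.6 / (2 × 132) = 43004.122.

D ≈ 43,004 gearboxes per year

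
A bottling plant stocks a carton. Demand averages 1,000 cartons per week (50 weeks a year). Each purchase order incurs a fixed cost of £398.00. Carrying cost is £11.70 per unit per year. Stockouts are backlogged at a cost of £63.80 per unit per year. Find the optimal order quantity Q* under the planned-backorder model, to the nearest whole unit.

Q* ≈ 2,006 cartons

Annual demand D = 1,000 × 50 = 50,000.
With planned backorders, Q* = √(2DS/H) · √((H+B)/B).
√(2DS/H) = √(2 × 50,000 × 398 / 11.7) = 1844.372.
√((H+B)/B) = √((11.7+63.8)/63.8) = 1.0878.
Q* ≈ 2006.373.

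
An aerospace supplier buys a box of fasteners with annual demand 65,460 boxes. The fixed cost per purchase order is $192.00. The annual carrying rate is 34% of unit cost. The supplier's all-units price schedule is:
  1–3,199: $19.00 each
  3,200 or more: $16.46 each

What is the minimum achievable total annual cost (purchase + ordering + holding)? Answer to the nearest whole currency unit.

Holding cost per unit per year at price C is H = 0.34·C.
For each price level, check whether its EOQ is feasible; otherwise the best quantity at that price is the breakpoint.
EOQ at $19.00 = 1972.6 (feasible in tier 1): TC = 65,460×$19.00 + (65,460/1972.6)×192 + (1972.6/2)×0.34×$19.00 = $1,256,482.95.
EOQ at $16.46 = 2119.3 < 3200, so use break Q=3200: TC = 65,460×$16.46 + (65,460/3200.0)×192 + (3200.0/2)×0.34×$16.46 = $1,090,353.44.
Lowest total cost among the candidates is at Q = 3200.0.

TC* ≈ $1,090,353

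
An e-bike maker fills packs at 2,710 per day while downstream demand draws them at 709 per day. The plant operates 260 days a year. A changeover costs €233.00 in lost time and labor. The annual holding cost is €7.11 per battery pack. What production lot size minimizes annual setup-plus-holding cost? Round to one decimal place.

Q* ≈ 4,045.1 packs

Annual demand D = 709 × 260 = 184,340.
Production build-up factor (1 − d/p) = 1 − 709/2,710 = 0.7384.
Q* = √(2DS / (H(1 − d/p))) = √(2 × 184,340 × 233 / (7.11 × 0.7384)).
= √(85,902,440 / 5.2499) ≈ 4045.098.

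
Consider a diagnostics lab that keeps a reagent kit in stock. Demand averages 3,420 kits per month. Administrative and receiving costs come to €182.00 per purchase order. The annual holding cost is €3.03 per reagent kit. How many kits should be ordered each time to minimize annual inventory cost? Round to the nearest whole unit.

Q* ≈ 2,220 kits

Annual demand D = 3,420 × 12 = 41,040.
EOQ = √(2DS / H) = √(2 × 41,040 × 182 / 3.03).
= √(14,938,560 / 3.03) = √4,930,217.8218 ≈ 2220.409.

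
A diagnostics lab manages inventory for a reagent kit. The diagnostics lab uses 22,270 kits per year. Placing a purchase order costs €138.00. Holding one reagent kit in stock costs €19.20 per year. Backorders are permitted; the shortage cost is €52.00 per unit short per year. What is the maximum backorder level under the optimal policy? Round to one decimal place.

With planned backorders, Q* = √(2DS/H) · √((H+B)/B).
√(2DS/H) = √(2 × 22,270 × 138 / 19.2) = 565.801.
√((H+B)/B) = √((19.2+52)/52) = 1.1701.
Q* ≈ 662.068.
S* = Q* · H/(H+B) = 662.068 × 19.2/71.2 ≈ 178.535.

S* ≈ 178.5 kits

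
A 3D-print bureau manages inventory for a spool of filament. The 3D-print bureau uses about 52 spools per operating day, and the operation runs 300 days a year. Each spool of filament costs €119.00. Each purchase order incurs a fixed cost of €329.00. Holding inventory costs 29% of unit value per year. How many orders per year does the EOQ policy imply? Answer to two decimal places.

N ≈ 28.60 orders per year

Annual demand D = 52 × 300 = 15,600.
Holding cost H = 0.29 × €119.00 = €34.5100 per unit per year.
EOQ = √(2DS/H) = √(2 × 15,600 × 329 / 34.51) ≈ 545.38.
Orders per year = D / Q* = 15,600 / 545.38 ≈ 28.604.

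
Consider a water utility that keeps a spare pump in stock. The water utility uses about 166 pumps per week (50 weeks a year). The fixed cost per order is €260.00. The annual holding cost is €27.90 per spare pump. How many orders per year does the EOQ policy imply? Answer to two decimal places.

N ≈ 21.10 orders per year

Annual demand D = 166 × 50 = 8,300.
Q* = √(2DS/H) = √(2 × 8,300 × 260 / 27.9) ≈ 393.31.
Orders per year = D / Q* = 8,300 / 393.31 ≈ 21.103.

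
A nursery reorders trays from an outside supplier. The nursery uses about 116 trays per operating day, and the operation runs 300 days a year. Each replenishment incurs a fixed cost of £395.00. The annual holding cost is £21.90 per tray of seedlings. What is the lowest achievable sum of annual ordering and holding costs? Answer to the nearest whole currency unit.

Annual demand D = 116 × 300 = 34,800.
The optimal lot size = √(2DS/H) = √(2 × 34,800 × 395 / 21.9) ≈ 1120.42.
At Q*, ordering cost (D/Q*)S equals holding cost (Q*/2)H, each = √(DSH/2).
Minimum total = √(2DSH) = √(2 × 34,800 × 395 × 21.9) ≈ 24537.213.

TC* ≈ £24,537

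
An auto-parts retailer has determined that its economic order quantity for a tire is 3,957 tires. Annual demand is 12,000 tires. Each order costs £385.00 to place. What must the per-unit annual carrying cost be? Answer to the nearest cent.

H ≈ £0.59

Squaring Q* = √(2DS/H) gives Q*² = 2DS/H.
From Q* = √(2DS/H): H = 2DS / Q*² = 2 × 12,000 × 385 / 3,957² = 0.5901.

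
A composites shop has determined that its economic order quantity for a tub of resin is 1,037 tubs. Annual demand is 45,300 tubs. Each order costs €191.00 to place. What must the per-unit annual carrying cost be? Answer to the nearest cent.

Squaring Q* = √(2DS/H) gives Q*² = 2DS/H.
From Q* = √(2DS/H): H = 2DS / Q*² = 2 × 45,300 × 191 / 1,037² = 16.0918.

H ≈ €16.09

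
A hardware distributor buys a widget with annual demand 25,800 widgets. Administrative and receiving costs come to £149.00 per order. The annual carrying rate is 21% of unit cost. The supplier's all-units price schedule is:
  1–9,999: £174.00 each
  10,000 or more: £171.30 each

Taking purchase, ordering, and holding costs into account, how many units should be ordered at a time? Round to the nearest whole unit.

Holding cost per unit per year at price C is H = 0.21·C.
Evaluate total cost at each tier's feasible EOQ or, if the EOQ is below the tier, at the tier's minimum quantity.
EOQ at £174.00 = 458.7 (feasible in tier 1): TC = 25,800×£174.00 + (25,800/458.7)×149 + (458.7/2)×0.21×£174.00 = £4,505,961.09.
EOQ at £171.30 = 462.3 < 10000, so use break Q=10000: TC = 25,800×£171.30 + (25,800/10000.0)×149 + (10000.0/2)×0.21×£171.30 = £4,599,789.42.
Lowest total cost is £4,505,961.09 at Q = 458.7.

Q* ≈ 459 widgets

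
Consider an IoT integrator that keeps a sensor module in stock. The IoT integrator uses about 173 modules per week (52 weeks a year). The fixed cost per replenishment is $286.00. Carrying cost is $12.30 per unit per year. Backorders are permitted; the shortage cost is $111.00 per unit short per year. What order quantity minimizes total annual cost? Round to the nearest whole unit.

Q* ≈ 682 modules

Annual demand D = 173 × 52 = 8,996.
With planned backorders, Q* = √(2DS/H) · √((H+B)/B).
√(2DS/H) = √(2 × 8,996 × 286 / 12.3) = 646.800.
√((H+B)/B) = √((12.3+111)/111) = 1.0540.
Q* ≈ 681.695.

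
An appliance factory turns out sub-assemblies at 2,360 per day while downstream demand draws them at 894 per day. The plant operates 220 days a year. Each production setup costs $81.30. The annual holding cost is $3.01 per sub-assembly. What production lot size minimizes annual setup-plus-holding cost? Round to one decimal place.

Q* ≈ 4,135.7 sub-assemblies

Annual demand D = 894 × 220 = 196,680.
Production build-up factor (1 − d/p) = 1 − 894/2,360 = 0.6212.
Q* = √(2DS / (H(1 − d/p))) = √(2 × 196,680 × 81.3 / (3.01 × 0.6212)).
= √(31,980,168 / 1.8698) ≈ 4135.672.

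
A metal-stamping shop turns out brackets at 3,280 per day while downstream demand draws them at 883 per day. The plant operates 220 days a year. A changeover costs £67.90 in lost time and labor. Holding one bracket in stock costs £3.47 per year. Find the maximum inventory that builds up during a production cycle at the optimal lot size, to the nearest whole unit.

I_max ≈ 2,357 brackets

Annual demand D = 883 × 220 = 194,260.
Production build-up factor (1 − d/p) = 1 − 883/3,280 = 0.7308.
Q* = √(2DS / (H(1 − d/p))) = √(2 × 194,260 × 67.9 / (3.47 × 0.7308)).
= √(26,380,508 / 2.5359) ≈ 3225.372.
Maximum inventory = Q*(1 − d/p) = 3225.372 × 0.7308 ≈ 2357.078.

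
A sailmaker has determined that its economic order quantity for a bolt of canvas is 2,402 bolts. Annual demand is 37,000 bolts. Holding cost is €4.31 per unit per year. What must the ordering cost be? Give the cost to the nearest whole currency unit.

S ≈ €336

Invert the EOQ relation Q*² = 2DS/H.
From Q* = √(2DS/H): S = Q*²H / (2D) = 2,402² × 4.31 / (2 × 37,000) = 336.0404.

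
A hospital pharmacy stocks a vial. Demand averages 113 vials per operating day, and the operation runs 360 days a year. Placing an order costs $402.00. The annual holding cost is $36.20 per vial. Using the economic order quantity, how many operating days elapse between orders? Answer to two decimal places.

Annual demand D = 113 × 360 = 40,680.
The optimal lot size = √(2DS/H) = √(2 × 40,680 × 402 / 36.2) ≈ 950.53.
Cycle time = Q*/D × 360 = 950.53 / 40,680 × 360 ≈ 8.412 days.

T ≈ 8.41 days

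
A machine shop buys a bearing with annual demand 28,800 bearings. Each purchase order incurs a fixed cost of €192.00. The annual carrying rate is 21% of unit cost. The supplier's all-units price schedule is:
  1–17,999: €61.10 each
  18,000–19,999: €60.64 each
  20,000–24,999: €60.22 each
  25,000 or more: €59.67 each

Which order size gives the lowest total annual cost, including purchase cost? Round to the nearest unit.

Holding cost per unit per year at price C is H = 0.21·C.
Candidates are each tier's EOQ (if it falls in that tier) and each price-break quantity.
EOQ at €61.10 = 928.4 (feasible in tier 1): TC = 28,800×€61.10 + (28,800/928.4)×192 + (928.4/2)×0.21×€61.10 = €1,771,592.20.
EOQ at €60.64 = 931.9 < 18000, so use break Q=18000: TC = 28,800×€60.64 + (28,800/18000.0)×192 + (18000.0/2)×0.21×€60.64 = €1,861,348.80.
EOQ at €60.22 = 935.2 < 20000, so use break Q=20000: TC = 28,800×€60.22 + (28,800/20000.0)×192 + (20000.0/2)×0.21×€60.22 = €1,861,074.48.
EOQ at €59.67 = 939.5 < 25000, so use break Q=25000: TC = 28,800×€59.67 + (28,800/25000.0)×192 + (25000.0/2)×0.21×€59.67 = €1,875,350.93.
Lowest total cost is €1,771,592.20 at Q = 928.4.

Q* ≈ 928 bearings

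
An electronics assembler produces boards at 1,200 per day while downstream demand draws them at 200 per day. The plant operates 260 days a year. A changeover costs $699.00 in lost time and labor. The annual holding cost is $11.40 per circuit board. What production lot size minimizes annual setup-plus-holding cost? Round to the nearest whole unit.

Q* ≈ 2,766 boards

Annual demand D = 200 × 260 = 52,000.
Production build-up factor (1 − d/p) = 1 − 200/1,200 = 0.8333.
Q* = √(2DS / (H(1 − d/p))) = √(2 × 52,000 × 699 / (11.4 × 0.8333)).
= √(72,696,000 / 9.5) ≈ 2766.263.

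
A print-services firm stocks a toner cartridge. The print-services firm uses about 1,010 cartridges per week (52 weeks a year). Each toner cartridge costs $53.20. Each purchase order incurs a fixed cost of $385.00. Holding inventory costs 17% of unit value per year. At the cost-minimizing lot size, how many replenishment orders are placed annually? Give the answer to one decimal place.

N ≈ 24.8 orders per year

Annual demand D = 1,010 × 52 = 52,520.
Holding cost H = 0.17 × $53.20 = $9.0440 per unit per year.
The optimal lot size = √(2DS/H) = √(2 × 52,520 × 385 / 9.044) ≈ 2114.60.
Orders per year = D / Q* = 52,520 / 2114.60 ≈ 24.837.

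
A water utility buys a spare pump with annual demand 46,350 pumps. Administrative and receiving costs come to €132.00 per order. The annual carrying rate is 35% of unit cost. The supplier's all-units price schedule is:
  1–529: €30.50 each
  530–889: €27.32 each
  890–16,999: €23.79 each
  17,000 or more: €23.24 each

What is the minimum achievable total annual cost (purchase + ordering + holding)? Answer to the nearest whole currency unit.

TC* ≈ €1,112,760

Holding cost per unit per year at price C is H = 0.35·C.
Evaluate total cost at each tier's feasible EOQ or, if the EOQ is below the tier, at the tier's minimum quantity.
Tier 1 (€30.50): EOQ = 1070.6 exceeds tier's upper bound 529, so this tier is dominated.
Tier 2 (€27.32): EOQ = 1131.2 exceeds tier's upper bound 889, so this tier is dominated.
EOQ at €23.79 = 1212.3 (feasible in tier 3): TC = 46,350×€23.79 + (46,350/1212.3)×132 + (1212.3/2)×0.35×€23.79 = €1,112,760.38.
EOQ at €23.24 = 1226.5 < 17000, so use break Q=17000: TC = 46,350×€23.24 + (46,350/17000.0)×132 + (17000.0/2)×0.35×€23.24 = €1,146,672.89.
Lowest total cost among the candidates is at Q = 1212.3.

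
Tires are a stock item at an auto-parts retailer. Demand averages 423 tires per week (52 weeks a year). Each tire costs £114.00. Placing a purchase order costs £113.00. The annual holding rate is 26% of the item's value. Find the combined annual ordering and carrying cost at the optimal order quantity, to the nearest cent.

TC* ≈ £12,138.50

Annual demand D = 423 × 52 = 21,996.
Holding cost H = 0.26 × £114.00 = £29.6400 per unit per year.
EOQ = √(2DS/H) = √(2 × 21,996 × 113 / 29.64) ≈ 409.53.
At the optimum the two cost components are equal, so total cost = 2·(Q*/2)H = Q*·H.
Minimum total = √(2DSH) = √(2 × 21,996 × 113 × 29.64) ≈ 12138.504.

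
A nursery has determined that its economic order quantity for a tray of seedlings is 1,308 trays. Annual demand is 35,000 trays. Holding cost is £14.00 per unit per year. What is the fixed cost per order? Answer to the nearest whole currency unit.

S ≈ £342

Squaring Q* = √(2DS/H) gives Q*² = 2DS/H.
From Q* = √(2DS/H): S = Q*²H / (2D) = 1,308² × 14 / (2 × 35,000) = 342.1728.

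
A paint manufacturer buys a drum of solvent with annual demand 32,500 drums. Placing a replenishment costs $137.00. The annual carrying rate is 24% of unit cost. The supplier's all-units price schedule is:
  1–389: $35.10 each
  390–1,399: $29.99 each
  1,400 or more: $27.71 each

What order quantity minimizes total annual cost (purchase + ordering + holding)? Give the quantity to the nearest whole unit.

Holding cost per unit per year at price C is H = 0.24·C.
Evaluate total cost at each tier's feasible EOQ or, if the EOQ is below the tier, at the tier's minimum quantity.
Tier 1 ($35.10): EOQ = 1028.2 exceeds tier's upper bound 389, so this tier is dominated.
EOQ at $29.99 = 1112.3 (feasible in tier 2): TC = 32,500×$29.99 + (32,500/1112.3)×137 + (1112.3/2)×0.24×$29.99 = $982,680.91.
EOQ at $27.71 = 1157.2 < 1400, so use break Q=1400: TC = 32,500×$27.71 + (32,500/1400.0)×137 + (1400.0/2)×0.24×$27.71 = $908,410.64.
Lowest total cost is $908,410.64 at Q = 1400.0.

Q* ≈ 1,400 drums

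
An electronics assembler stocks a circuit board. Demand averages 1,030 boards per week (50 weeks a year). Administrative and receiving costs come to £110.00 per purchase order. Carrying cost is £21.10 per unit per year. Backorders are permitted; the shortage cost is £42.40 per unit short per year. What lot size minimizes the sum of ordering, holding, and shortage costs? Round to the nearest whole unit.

Q* ≈ 897 boards

Annual demand D = 1,030 × 50 = 51,500.
With planned backorders, Q* = √(2DS/H) · √((H+B)/B).
√(2DS/H) = √(2 × 51,500 × 110 / 21.1) = 732.780.
√((H+B)/B) = √((21.1+42.4)/42.4) = 1.2238.
Q* ≈ 896.763.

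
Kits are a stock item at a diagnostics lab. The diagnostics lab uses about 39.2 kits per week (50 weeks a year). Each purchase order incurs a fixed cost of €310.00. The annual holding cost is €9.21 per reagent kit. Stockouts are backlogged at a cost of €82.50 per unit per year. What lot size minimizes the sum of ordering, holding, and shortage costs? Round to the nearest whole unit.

Annual demand D = 39.2 × 50 = 1,960.
With planned backorders, Q* = √(2DS/H) · √((H+B)/B).
√(2DS/H) = √(2 × 1,960 × 310 / 9.21) = 363.240.
√((H+B)/B) = √((9.21+82.5)/82.5) = 1.0543.
Q* ≈ 382.979.

Q* ≈ 383 kits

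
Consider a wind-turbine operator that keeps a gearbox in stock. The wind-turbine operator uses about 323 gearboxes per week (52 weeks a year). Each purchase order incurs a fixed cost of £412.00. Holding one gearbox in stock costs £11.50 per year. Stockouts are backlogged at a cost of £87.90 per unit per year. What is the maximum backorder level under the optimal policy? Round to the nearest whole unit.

Annual demand D = 323 × 52 = 16,796.
With planned backorders, Q* = √(2DS/H) · √((H+B)/B).
√(2DS/H) = √(2 × 16,796 × 412 / 11.5) = 1097.028.
√((H+B)/B) = √((11.5+87.9)/87.9) = 1.0634.
Q* ≈ 1166.585.
S* = Q* · H/(H+B) = 1166.585 × 11.5/99.4 ≈ 134.967.

S* ≈ 135 gearboxes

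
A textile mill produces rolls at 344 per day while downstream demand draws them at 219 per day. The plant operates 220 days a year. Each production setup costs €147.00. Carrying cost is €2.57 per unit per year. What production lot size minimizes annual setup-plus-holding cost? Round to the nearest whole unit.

Q* ≈ 3,895 rolls

Annual demand D = 219 × 220 = 48,180.
Production build-up factor (1 − d/p) = 1 − 219/344 = 0.3634.
Q* = √(2DS / (H(1 − d/p))) = √(2 × 48,180 × 147 / (2.57 × 0.3634)).
= √(14,164,920 / 0.9339) ≈ 3894.617.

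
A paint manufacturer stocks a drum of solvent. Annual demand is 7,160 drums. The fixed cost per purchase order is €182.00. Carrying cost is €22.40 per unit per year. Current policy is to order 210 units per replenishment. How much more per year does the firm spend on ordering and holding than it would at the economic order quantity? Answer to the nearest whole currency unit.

EOQ = √(2DS/H) = √(2 × 7,160 × 182 / 22.4) ≈ 341.10.
Cost at Q* = (D/Q*)S + (Q*/2)H = √(2DSH) ≈ €7,640.67.
Cost at Q = 210: (7,160/210)×182 + (210/2)×22.4 = €6,205.33 + €2,352.00 = €8,557.33.
Excess = €8,557.33 − €7,640.67 = €916.67.

Extra cost ≈ €917 per year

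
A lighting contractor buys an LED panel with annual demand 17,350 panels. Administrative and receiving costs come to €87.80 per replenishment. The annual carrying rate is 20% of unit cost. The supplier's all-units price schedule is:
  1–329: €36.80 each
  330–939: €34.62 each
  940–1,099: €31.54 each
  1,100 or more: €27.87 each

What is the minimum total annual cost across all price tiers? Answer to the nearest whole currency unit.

Holding cost per unit per year at price C is H = 0.20·C.
For each price level, check whether its EOQ is feasible; otherwise the best quantity at that price is the breakpoint.
Tier 1 (€36.80): EOQ = 643.4 exceeds tier's upper bound 329, so this tier is dominated.
EOQ at €34.62 = 663.3 (feasible in tier 2): TC = 17,350×€34.62 + (17,350/663.3)×87.8 + (663.3/2)×0.20×€34.62 = €605,249.94.
EOQ at €31.54 = 695.0 < 940, so use break Q=940: TC = 17,350×€31.54 + (17,350/940.0)×87.8 + (940.0/2)×0.20×€31.54 = €551,804.32.
EOQ at €27.87 = 739.3 < 1100, so use break Q=1100: TC = 17,350×€27.87 + (17,350/1100.0)×87.8 + (1100.0/2)×0.20×€27.87 = €487,995.05.
Lowest total cost among the candidates is at Q = 1100.0.

TC* ≈ €487,995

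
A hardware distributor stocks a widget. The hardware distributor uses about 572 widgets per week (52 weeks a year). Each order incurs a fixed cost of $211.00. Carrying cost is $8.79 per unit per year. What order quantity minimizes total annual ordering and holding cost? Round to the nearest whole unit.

Q* ≈ 1,195 widgets

Annual demand D = 572 × 52 = 29,744.
EOQ = √(2DS / H) = √(2 × 29,744 × 211 / 8.79).
= √(12,551,968 / 8.79) = √1,427,982.7076 ≈ 1194.982.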